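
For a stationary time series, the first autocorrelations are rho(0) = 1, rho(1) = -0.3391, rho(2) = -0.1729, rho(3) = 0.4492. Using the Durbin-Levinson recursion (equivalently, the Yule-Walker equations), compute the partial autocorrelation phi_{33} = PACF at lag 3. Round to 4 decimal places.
\phi_{33} = 0.3301

The PACF at lag k is phi_{kk}, the last component of the solution
to the Yule-Walker system G_k phi = r_k where
  (G_k)_{ij} = rho(|i - j|), (r_k)_i = rho(i), i,j = 1..k.
Equivalently, Durbin-Levinson gives phi_{kk} iteratively:
  phi_{11} = rho(1)
  phi_{kk} = [rho(k) - sum_{j=1..k-1} phi_{k-1,j} rho(k-j)]
            / [1 - sum_{j=1..k-1} phi_{k-1,j} rho(j)],
  phi_{k,j} = phi_{k-1,j} - phi_{kk} phi_{k-1,k-j},  j = 1..k-1.
Step k = 1:
  phi_11 = rho(1) = -0.3391.
Step k = 2:
  phi_22 = [rho(2) - phi_11 rho(1)] / [1 - phi_11 rho(1)] = [-0.1729 - (-0.3391)(-0.3391)] / [1 - (-0.3391)(-0.3391)]
         = -0.28788881 / 0.88501119 = -0.325294.
  Update: phi_21 = phi_11 - phi_22 phi_11 = -0.3391 - (-0.325294)(-0.3391) = -0.449407.
Step k = 3:
  phi_33 = [rho(3) - phi_21 rho(2) - phi_22 rho(1)] / [1 - phi_21 rho(1) - phi_22 rho(2)]
    numerator   = 0.4492 - (-0.449407)(-0.1729) - (-0.325294)(-0.3391) = 0.26119031
    denominator = 1 - (-0.449407)(-0.3391) - (-0.325294)(-0.1729) = 0.79136269
  phi_33 = 0.26119031 / 0.79136269 = 0.3301.
Therefore phi_{33} = 0.3301.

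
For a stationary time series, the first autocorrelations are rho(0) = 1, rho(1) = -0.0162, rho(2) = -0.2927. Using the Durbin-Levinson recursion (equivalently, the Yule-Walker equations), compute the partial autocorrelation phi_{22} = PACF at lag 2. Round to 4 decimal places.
\phi_{22} = -0.2930

The PACF at lag k is phi_{kk}, the last component of the solution
to the Yule-Walker system G_k phi = r_k where
  (G_k)_{ij} = rho(|i - j|), (r_k)_i = rho(i), i,j = 1..k.
Equivalently, Durbin-Levinson gives phi_{kk} iteratively:
  phi_{11} = rho(1)
  phi_{kk} = [rho(k) - sum_{j=1..k-1} phi_{k-1,j} rho(k-j)]
            / [1 - sum_{j=1..k-1} phi_{k-1,j} rho(j)],
  phi_{k,j} = phi_{k-1,j} - phi_{kk} phi_{k-1,k-j},  j = 1..k-1.
Step k = 1:
  phi_11 = rho(1) = -0.0162.
Step k = 2:
  phi_22 = [rho(2) - phi_11 rho(1)] / [1 - phi_11 rho(1)] = [-0.2927 - (-0.0162)(-0.0162)] / [1 - (-0.0162)(-0.0162)]
         = -0.29296244 / 0.99973756 = -0.293.
Therefore phi_{22} = -0.2930.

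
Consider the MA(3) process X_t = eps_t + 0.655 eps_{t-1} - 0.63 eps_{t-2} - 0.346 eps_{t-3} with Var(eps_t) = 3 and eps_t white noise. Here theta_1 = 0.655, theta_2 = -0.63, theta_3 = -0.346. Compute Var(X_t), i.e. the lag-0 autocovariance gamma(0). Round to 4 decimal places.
\gamma(0) = 5.8369

For an MA(q) process X_t = eps_t + sum_i theta_i eps_{t-i} with
Var(eps_t) = sigma^2, the variance is
  gamma(0) = sigma^2 * (1 + sum_i theta_i^2).
  sum_i theta_i^2 = (0.655)^2 + (-0.63)^2 + (-0.346)^2 = 0.429025 + 0.3969 + 0.119716 = 0.945641.
  gamma(0) = 3 * (1 + 0.945641) = 3 * 1.945641 = 5.836923, which rounds to 5.8369.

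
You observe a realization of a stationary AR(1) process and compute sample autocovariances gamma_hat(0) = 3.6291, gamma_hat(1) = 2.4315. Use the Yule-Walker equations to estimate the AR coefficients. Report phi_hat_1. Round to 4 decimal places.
\hat\phi_{1} = 0.6700

The Yule-Walker equations for an AR(p) process read, in matrix form,
  Gamma_p phi = r_p,   with   (Gamma_p)_{ij} = gamma(|i - j|),
                       (r_p)_i = gamma(i),   i,j = 1..p.
Substitute the sample gammas (Toeplitz matrix and right-hand side of size 1):
  Gamma_p = [[3.6291]]
  r_p     = [2.4315]
With p = 1 this is the single equation gamma(0) phi_1 = gamma(1):
  phi_hat_1 = gamma(1) / gamma(0) = 2.4315 / 3.6291 = 0.6700.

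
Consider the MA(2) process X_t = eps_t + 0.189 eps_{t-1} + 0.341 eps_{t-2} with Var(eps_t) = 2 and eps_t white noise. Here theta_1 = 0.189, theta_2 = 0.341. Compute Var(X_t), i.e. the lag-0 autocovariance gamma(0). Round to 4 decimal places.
\gamma(0) = 2.3040

For an MA(q) process X_t = eps_t + sum_i theta_i eps_{t-i} with
Var(eps_t) = sigma^2, the variance is
  gamma(0) = sigma^2 * (1 + sum_i theta_i^2).
  sum_i theta_i^2 = (0.189)^2 + (0.341)^2 = 0.035721 + 0.116281 = 0.152002.
  gamma(0) = 2 * (1 + 0.152002) = 2 * 1.152002 = 2.304004, which rounds to 2.3040.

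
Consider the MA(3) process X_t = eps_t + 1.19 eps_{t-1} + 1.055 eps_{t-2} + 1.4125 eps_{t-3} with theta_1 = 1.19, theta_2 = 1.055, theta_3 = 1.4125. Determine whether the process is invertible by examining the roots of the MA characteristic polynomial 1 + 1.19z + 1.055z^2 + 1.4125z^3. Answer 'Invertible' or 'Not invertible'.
\text{Not invertible}

The MA(q) characteristic polynomial is P(z) = 1 + 1.19z + 1.055z^2 + 1.4125z^3.
Invertibility requires all roots to lie outside the unit circle, i.e. |z| > 1 for every root.
Degree 3: look for a simple real root z0 first, then factor out (1 - z/z0) and solve the remaining quadratic.
Testing z0 = -0.8: P(-0.8) = 1 + (1.19)(-0.8) + (1.055)(-0.8)^2 + (1.4125)(-0.8)^3
  = 1 + (-0.952) + (0.6752) + (-0.7232) = 0.  So z_0 = -0.8 is a root, |z_0| = 0.8.
Divide out the factor (1 + 1.25 z) = (1 - z/z0) (since 1/z0 = -1.25):
  P(z) = (1 + 1.25 z)(1 + (-0.06) z + (1.13) z^2)
  [check: z-coef -0.06 - (-1.25) = 1.19; z^2-coef 1.13 - (-1.25)(-0.06) = 1.055; z^3-coef -(-1.25)(1.13) = 1.4125.]
Remaining roots from the quadratic factor 1 + (-0.06) z + (1.13) z^2:
  Set 1 + (-0.06) z + (1.13) z^2 = 0, i.e. a z^2 + b z + c = 0 with a = 1.13, b = -0.06, c = 1.
  Discriminant D = b^2 - 4ac = (-0.06)^2 - 4*(1.13)*1 = 0.0036 - (4.52) = -4.5164.
  D < 0, so the roots are the complex-conjugate pair z = (-b +/- i sqrt(-D)) / (2a) = 0.0265 +/- 0.9403i.
  For a conjugate pair |z|^2 = z * conj(z) = (product of roots) = c/a = 1/(1.13) = 0.884956, so |z| = sqrt(0.884956) = 0.9407 for both roots.
Moduli of all roots: 0.8000, 0.9407, 0.9407.
All moduli strictly greater than 1? No.
Verdict: Not invertible.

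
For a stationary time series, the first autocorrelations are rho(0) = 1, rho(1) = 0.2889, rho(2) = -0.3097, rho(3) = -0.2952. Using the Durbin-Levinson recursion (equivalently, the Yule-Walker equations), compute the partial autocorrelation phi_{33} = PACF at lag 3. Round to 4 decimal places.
\phi_{33} = -0.0581

The PACF at lag k is phi_{kk}, the last component of the solution
to the Yule-Walker system G_k phi = r_k where
  (G_k)_{ij} = rho(|i - j|), (r_k)_i = rho(i), i,j = 1..k.
Equivalently, Durbin-Levinson gives phi_{kk} iteratively:
  phi_{11} = rho(1)
  phi_{kk} = [rho(k) - sum_{j=1..k-1} phi_{k-1,j} rho(k-j)]
            / [1 - sum_{j=1..k-1} phi_{k-1,j} rho(j)],
  phi_{k,j} = phi_{k-1,j} - phi_{kk} phi_{k-1,k-j},  j = 1..k-1.
Step k = 1:
  phi_11 = rho(1) = 0.2889.
Step k = 2:
  phi_22 = [rho(2) - phi_11 rho(1)] / [1 - phi_11 rho(1)] = [-0.3097 - (0.2889)(0.2889)] / [1 - (0.2889)(0.2889)]
         = -0.39316321 / 0.91653679 = -0.428966.
  Update: phi_21 = phi_11 - phi_22 phi_11 = 0.2889 - (-0.428966)(0.2889) = 0.412828.
Step k = 3:
  phi_33 = [rho(3) - phi_21 rho(2) - phi_22 rho(1)] / [1 - phi_21 rho(1) - phi_22 rho(2)]
    numerator   = -0.2952 - (0.412828)(-0.3097) - (-0.428966)(0.2889) = -0.04341877
    denominator = 1 - (0.412828)(0.2889) - (-0.428966)(-0.3097) = 0.7478831
  phi_33 = -0.04341877 / 0.7478831 = -0.0581.
Therefore phi_{33} = -0.0581.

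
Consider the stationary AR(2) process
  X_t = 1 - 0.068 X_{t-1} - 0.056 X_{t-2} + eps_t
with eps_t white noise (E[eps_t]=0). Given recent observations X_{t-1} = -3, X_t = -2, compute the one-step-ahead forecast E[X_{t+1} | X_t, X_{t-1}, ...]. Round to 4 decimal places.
E[X_{t+1} \mid \mathcal F_t] = 1.3040

For an AR(p) model X_t = c + sum_i phi_i X_{t-i} + eps_t, the
one-step-ahead conditional mean is
  E[X_{t+1} | X_t, ...] = c + sum_i phi_i X_{t+1-i}.
Substitute known values:
  E[X_{t+1} | ...] = 1 + (-0.068) * (-2) + (-0.056) * (-3)
                   = 1.3040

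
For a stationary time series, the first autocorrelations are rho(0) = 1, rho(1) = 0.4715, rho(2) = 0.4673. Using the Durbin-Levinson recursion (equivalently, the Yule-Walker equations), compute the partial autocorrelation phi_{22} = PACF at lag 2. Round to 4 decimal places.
\phi_{22} = 0.3150

The PACF at lag k is phi_{kk}, the last component of the solution
to the Yule-Walker system G_k phi = r_k where
  (G_k)_{ij} = rho(|i - j|), (r_k)_i = rho(i), i,j = 1..k.
Equivalently, Durbin-Levinson gives phi_{kk} iteratively:
  phi_{11} = rho(1)
  phi_{kk} = [rho(k) - sum_{j=1..k-1} phi_{k-1,j} rho(k-j)]
            / [1 - sum_{j=1..k-1} phi_{k-1,j} rho(j)],
  phi_{k,j} = phi_{k-1,j} - phi_{kk} phi_{k-1,k-j},  j = 1..k-1.
Step k = 1:
  phi_11 = rho(1) = 0.4715.
Step k = 2:
  phi_22 = [rho(2) - phi_11 rho(1)] / [1 - phi_11 rho(1)] = [0.4673 - (0.4715)(0.4715)] / [1 - (0.4715)(0.4715)]
         = 0.24498775 / 0.77768775 = 0.315.
Therefore phi_{22} = 0.3150.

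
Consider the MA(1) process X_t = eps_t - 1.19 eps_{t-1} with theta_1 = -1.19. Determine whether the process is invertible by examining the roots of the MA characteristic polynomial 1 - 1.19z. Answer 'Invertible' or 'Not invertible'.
\text{Not invertible}

The MA(q) characteristic polynomial is P(z) = 1 - 1.19z.
Invertibility requires all roots to lie outside the unit circle, i.e. |z| > 1 for every root.
This is linear in z: 1 + (-1.19) z = 0  =>  z = -1/(-1.19) = 0.840336,  |z| = 0.840336.
Moduli of all roots: 0.8403.
All moduli strictly greater than 1? No.
Verdict: Not invertible.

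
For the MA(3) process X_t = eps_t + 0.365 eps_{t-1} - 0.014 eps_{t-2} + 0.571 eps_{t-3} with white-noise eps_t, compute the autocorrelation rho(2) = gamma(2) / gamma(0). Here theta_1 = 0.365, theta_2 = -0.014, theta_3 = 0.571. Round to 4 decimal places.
\rho(2) = 0.1332

For an MA(q) process with theta_0 = 1, the autocovariance is
  gamma(k) = sigma^2 * sum_{i=0..q-k} theta_i * theta_{i+k},
and rho(k) = gamma(k) / gamma(0). Sigma^2 cancels.
  numerator   = (1)*(-0.014) + (0.365)*(0.571) = 0.194415.
  denominator = (1)^2 + (0.365)^2 + (-0.014)^2 + (0.571)^2 = 1.459462.
  rho(2) = 0.194415 / 1.459462 = 0.1332.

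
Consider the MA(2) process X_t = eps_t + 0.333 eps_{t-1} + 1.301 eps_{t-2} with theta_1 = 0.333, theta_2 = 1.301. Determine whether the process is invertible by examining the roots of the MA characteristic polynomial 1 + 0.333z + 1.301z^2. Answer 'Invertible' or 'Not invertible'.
\text{Not invertible}

The MA(q) characteristic polynomial is P(z) = 1 + 0.333z + 1.301z^2.
Invertibility requires all roots to lie outside the unit circle, i.e. |z| > 1 for every root.
Set 1 + (0.333) z + (1.301) z^2 = 0, i.e. a z^2 + b z + c = 0 with a = 1.301, b = 0.333, c = 1.
Discriminant D = b^2 - 4ac = (0.333)^2 - 4*(1.301)*1 = 0.110889 - (5.204) = -5.093111.
D < 0, so the roots are the complex-conjugate pair z = (-b +/- i sqrt(-D)) / (2a) = -0.128 +/- 0.8673i.
For a conjugate pair |z|^2 = z * conj(z) = (product of roots) = c/a = 1/(1.301) = 0.76864, so |z| = sqrt(0.76864) = 0.8767 for both roots.
Moduli of all roots: 0.8767, 0.8767.
All moduli strictly greater than 1? No.
Verdict: Not invertible.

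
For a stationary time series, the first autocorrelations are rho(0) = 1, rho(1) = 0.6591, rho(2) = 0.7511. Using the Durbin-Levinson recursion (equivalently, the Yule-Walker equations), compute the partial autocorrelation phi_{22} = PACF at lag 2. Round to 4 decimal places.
\phi_{22} = 0.5599

The PACF at lag k is phi_{kk}, the last component of the solution
to the Yule-Walker system G_k phi = r_k where
  (G_k)_{ij} = rho(|i - j|), (r_k)_i = rho(i), i,j = 1..k.
Equivalently, Durbin-Levinson gives phi_{kk} iteratively:
  phi_{11} = rho(1)
  phi_{kk} = [rho(k) - sum_{j=1..k-1} phi_{k-1,j} rho(k-j)]
            / [1 - sum_{j=1..k-1} phi_{k-1,j} rho(j)],
  phi_{k,j} = phi_{k-1,j} - phi_{kk} phi_{k-1,k-j},  j = 1..k-1.
Step k = 1:
  phi_11 = rho(1) = 0.6591.
Step k = 2:
  phi_22 = [rho(2) - phi_11 rho(1)] / [1 - phi_11 rho(1)] = [0.7511 - (0.6591)(0.6591)] / [1 - (0.6591)(0.6591)]
         = 0.31668719 / 0.56558719 = 0.5599.
Therefore phi_{22} = 0.5599.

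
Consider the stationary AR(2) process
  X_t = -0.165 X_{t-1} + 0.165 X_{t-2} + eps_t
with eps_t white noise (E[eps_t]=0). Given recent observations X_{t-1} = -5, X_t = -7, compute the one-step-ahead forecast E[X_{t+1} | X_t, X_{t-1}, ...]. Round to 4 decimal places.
E[X_{t+1} \mid \mathcal F_t] = 0.3300

For an AR(p) model X_t = c + sum_i phi_i X_{t-i} + eps_t, the
one-step-ahead conditional mean is
  E[X_{t+1} | X_t, ...] = c + sum_i phi_i X_{t+1-i}.
Substitute known values:
  E[X_{t+1} | ...] = (-0.165) * (-7) + (0.165) * (-5)
                   = 0.3300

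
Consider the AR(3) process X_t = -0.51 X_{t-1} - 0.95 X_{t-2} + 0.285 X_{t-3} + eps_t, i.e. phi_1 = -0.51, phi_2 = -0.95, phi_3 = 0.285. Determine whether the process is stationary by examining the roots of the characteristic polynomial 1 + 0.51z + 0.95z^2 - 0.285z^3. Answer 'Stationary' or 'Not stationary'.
\text{Not stationary}

The AR(p) characteristic polynomial is P(z) = 1 + 0.51z + 0.95z^2 - 0.285z^3.
Stationarity requires all roots to lie outside the unit circle, i.e. |z| > 1 for every root.
Degree 3: look for a simple real root z0 first, then factor out (1 - z/z0) and solve the remaining quadratic.
Testing z0 = 4: P(4) = 1 + (0.51)(4) + (0.95)(4)^2 + (-0.285)(4)^3
  = 1 + (2.04) + (15.2) + (-18.24) = 0.  So z_0 = 4 is a root, |z_0| = 4.
Divide out the factor (1 - 0.25 z) = (1 - z/z0) (since 1/z0 = 0.25):
  P(z) = (1 - 0.25 z)(1 + (0.76) z + (1.14) z^2)
  [check: z-coef 0.76 - (0.25) = 0.51; z^2-coef 1.14 - (0.25)(0.76) = 0.95; z^3-coef -(0.25)(1.14) = -0.285.]
Remaining roots from the quadratic factor 1 + (0.76) z + (1.14) z^2:
  Set 1 + (0.76) z + (1.14) z^2 = 0, i.e. a z^2 + b z + c = 0 with a = 1.14, b = 0.76, c = 1.
  Discriminant D = b^2 - 4ac = (0.76)^2 - 4*(1.14)*1 = 0.5776 - (4.56) = -3.9824.
  D < 0, so the roots are the complex-conjugate pair z = (-b +/- i sqrt(-D)) / (2a) = -0.3333 +/- 0.8753i.
  For a conjugate pair |z|^2 = z * conj(z) = (product of roots) = c/a = 1/(1.14) = 0.877193, so |z| = sqrt(0.877193) = 0.9366 for both roots.
Moduli of all roots: 4.0000, 0.9366, 0.9366.
All moduli strictly greater than 1? No.
Verdict: Not stationary.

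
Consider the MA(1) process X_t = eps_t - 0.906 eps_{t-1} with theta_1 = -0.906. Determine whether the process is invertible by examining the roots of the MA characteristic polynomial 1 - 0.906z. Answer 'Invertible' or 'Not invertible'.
\text{Invertible}

The MA(q) characteristic polynomial is P(z) = 1 - 0.906z.
Invertibility requires all roots to lie outside the unit circle, i.e. |z| > 1 for every root.
This is linear in z: 1 + (-0.906) z = 0  =>  z = -1/(-0.906) = 1.103753,  |z| = 1.103753.
Moduli of all roots: 1.1038.
All moduli strictly greater than 1? Yes.
Verdict: Invertible.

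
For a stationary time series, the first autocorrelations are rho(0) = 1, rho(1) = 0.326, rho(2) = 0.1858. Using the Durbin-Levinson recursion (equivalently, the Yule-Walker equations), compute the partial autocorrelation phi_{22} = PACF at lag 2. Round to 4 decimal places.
\phi_{22} = 0.0890

The PACF at lag k is phi_{kk}, the last component of the solution
to the Yule-Walker system G_k phi = r_k where
  (G_k)_{ij} = rho(|i - j|), (r_k)_i = rho(i), i,j = 1..k.
Equivalently, Durbin-Levinson gives phi_{kk} iteratively:
  phi_{11} = rho(1)
  phi_{kk} = [rho(k) - sum_{j=1..k-1} phi_{k-1,j} rho(k-j)]
            / [1 - sum_{j=1..k-1} phi_{k-1,j} rho(j)],
  phi_{k,j} = phi_{k-1,j} - phi_{kk} phi_{k-1,k-j},  j = 1..k-1.
Step k = 1:
  phi_11 = rho(1) = 0.326.
Step k = 2:
  phi_22 = [rho(2) - phi_11 rho(1)] / [1 - phi_11 rho(1)] = [0.1858 - (0.326)(0.326)] / [1 - (0.326)(0.326)]
         = 0.079524 / 0.893724 = 0.089.
Therefore phi_{22} = 0.0890.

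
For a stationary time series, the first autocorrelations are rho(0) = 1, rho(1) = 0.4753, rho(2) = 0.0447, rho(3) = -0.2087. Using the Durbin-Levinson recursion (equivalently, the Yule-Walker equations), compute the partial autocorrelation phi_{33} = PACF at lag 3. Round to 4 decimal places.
\phi_{33} = -0.1690

The PACF at lag k is phi_{kk}, the last component of the solution
to the Yule-Walker system G_k phi = r_k where
  (G_k)_{ij} = rho(|i - j|), (r_k)_i = rho(i), i,j = 1..k.
Equivalently, Durbin-Levinson gives phi_{kk} iteratively:
  phi_{11} = rho(1)
  phi_{kk} = [rho(k) - sum_{j=1..k-1} phi_{k-1,j} rho(k-j)]
            / [1 - sum_{j=1..k-1} phi_{k-1,j} rho(j)],
  phi_{k,j} = phi_{k-1,j} - phi_{kk} phi_{k-1,k-j},  j = 1..k-1.
Step k = 1:
  phi_11 = rho(1) = 0.4753.
Step k = 2:
  phi_22 = [rho(2) - phi_11 rho(1)] / [1 - phi_11 rho(1)] = [0.0447 - (0.4753)(0.4753)] / [1 - (0.4753)(0.4753)]
         = -0.18121009 / 0.77408991 = -0.234094.
  Update: phi_21 = phi_11 - phi_22 phi_11 = 0.4753 - (-0.234094)(0.4753) = 0.586565.
Step k = 3:
  phi_33 = [rho(3) - phi_21 rho(2) - phi_22 rho(1)] / [1 - phi_21 rho(1) - phi_22 rho(2)]
    numerator   = -0.2087 - (0.586565)(0.0447) - (-0.234094)(0.4753) = -0.1236544
    denominator = 1 - (0.586565)(0.4753) - (-0.234094)(0.0447) = 0.73166965
  phi_33 = -0.1236544 / 0.73166965 = -0.169.
Therefore phi_{33} = -0.1690.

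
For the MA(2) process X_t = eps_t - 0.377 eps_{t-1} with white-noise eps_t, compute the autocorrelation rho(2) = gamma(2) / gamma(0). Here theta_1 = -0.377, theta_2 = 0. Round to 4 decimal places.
\rho(2) = 0.0000

For an MA(q) process with theta_0 = 1, the autocovariance is
  gamma(k) = sigma^2 * sum_{i=0..q-k} theta_i * theta_{i+k},
and rho(k) = gamma(k) / gamma(0). Sigma^2 cancels.
  numerator   = (1)*(0) = 0.
  denominator = (1)^2 + (-0.377)^2 + (0)^2 = 1.142129.
  rho(2) = 0 / 1.142129 = 0.0000.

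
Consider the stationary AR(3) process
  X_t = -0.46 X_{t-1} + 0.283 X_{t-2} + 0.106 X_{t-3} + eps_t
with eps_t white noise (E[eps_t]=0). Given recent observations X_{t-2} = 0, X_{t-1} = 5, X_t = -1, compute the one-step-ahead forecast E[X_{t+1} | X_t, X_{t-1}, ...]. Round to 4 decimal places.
E[X_{t+1} \mid \mathcal F_t] = 1.8750

For an AR(p) model X_t = c + sum_i phi_i X_{t-i} + eps_t, the
one-step-ahead conditional mean is
  E[X_{t+1} | X_t, ...] = c + sum_i phi_i X_{t+1-i}.
Substitute known values:
  E[X_{t+1} | ...] = (-0.46) * (-1) + (0.283) * (5) + (0.106) * (0)
                   = 1.8750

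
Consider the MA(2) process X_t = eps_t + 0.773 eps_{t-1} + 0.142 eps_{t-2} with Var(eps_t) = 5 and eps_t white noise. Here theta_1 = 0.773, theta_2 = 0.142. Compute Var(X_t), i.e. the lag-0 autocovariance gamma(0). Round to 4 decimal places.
\gamma(0) = 8.0885

For an MA(q) process X_t = eps_t + sum_i theta_i eps_{t-i} with
Var(eps_t) = sigma^2, the variance is
  gamma(0) = sigma^2 * (1 + sum_i theta_i^2).
  sum_i theta_i^2 = (0.773)^2 + (0.142)^2 = 0.597529 + 0.020164 = 0.617693.
  gamma(0) = 5 * (1 + 0.617693) = 5 * 1.617693 = 8.088465, which rounds to 8.0885.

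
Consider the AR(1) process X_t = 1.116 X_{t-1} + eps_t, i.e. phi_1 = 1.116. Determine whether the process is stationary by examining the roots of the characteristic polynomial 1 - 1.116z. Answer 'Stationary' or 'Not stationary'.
\text{Not stationary}

The AR(p) characteristic polynomial is P(z) = 1 - 1.116z.
Stationarity requires all roots to lie outside the unit circle, i.e. |z| > 1 for every root.
This is linear in z: 1 + (-1.116) z = 0  =>  z = -1/(-1.116) = 0.896057,  |z| = 0.896057.
Moduli of all roots: 0.8961.
All moduli strictly greater than 1? No.
Verdict: Not stationary.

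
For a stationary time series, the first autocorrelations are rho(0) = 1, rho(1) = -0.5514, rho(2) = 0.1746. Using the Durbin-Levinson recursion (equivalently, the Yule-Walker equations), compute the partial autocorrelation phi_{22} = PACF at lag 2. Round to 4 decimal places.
\phi_{22} = -0.1860

The PACF at lag k is phi_{kk}, the last component of the solution
to the Yule-Walker system G_k phi = r_k where
  (G_k)_{ij} = rho(|i - j|), (r_k)_i = rho(i), i,j = 1..k.
Equivalently, Durbin-Levinson gives phi_{kk} iteratively:
  phi_{11} = rho(1)
  phi_{kk} = [rho(k) - sum_{j=1..k-1} phi_{k-1,j} rho(k-j)]
            / [1 - sum_{j=1..k-1} phi_{k-1,j} rho(j)],
  phi_{k,j} = phi_{k-1,j} - phi_{kk} phi_{k-1,k-j},  j = 1..k-1.
Step k = 1:
  phi_11 = rho(1) = -0.5514.
Step k = 2:
  phi_22 = [rho(2) - phi_11 rho(1)] / [1 - phi_11 rho(1)] = [0.1746 - (-0.5514)(-0.5514)] / [1 - (-0.5514)(-0.5514)]
         = -0.12944196 / 0.69595804 = -0.186.
Therefore phi_{22} = -0.1860.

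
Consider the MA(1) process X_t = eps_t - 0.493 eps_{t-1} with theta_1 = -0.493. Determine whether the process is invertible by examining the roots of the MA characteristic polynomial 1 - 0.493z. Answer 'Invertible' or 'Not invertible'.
\text{Invertible}

The MA(q) characteristic polynomial is P(z) = 1 - 0.493z.
Invertibility requires all roots to lie outside the unit circle, i.e. |z| > 1 for every root.
This is linear in z: 1 + (-0.493) z = 0  =>  z = -1/(-0.493) = 2.028398,  |z| = 2.028398.
Moduli of all roots: 2.0284.
All moduli strictly greater than 1? Yes.
Verdict: Invertible.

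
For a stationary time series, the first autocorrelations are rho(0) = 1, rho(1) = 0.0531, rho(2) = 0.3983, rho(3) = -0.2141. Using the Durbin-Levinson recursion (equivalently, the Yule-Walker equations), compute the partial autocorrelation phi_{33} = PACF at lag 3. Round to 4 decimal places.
\phi_{33} = -0.2950

The PACF at lag k is phi_{kk}, the last component of the solution
to the Yule-Walker system G_k phi = r_k where
  (G_k)_{ij} = rho(|i - j|), (r_k)_i = rho(i), i,j = 1..k.
Equivalently, Durbin-Levinson gives phi_{kk} iteratively:
  phi_{11} = rho(1)
  phi_{kk} = [rho(k) - sum_{j=1..k-1} phi_{k-1,j} rho(k-j)]
            / [1 - sum_{j=1..k-1} phi_{k-1,j} rho(j)],
  phi_{k,j} = phi_{k-1,j} - phi_{kk} phi_{k-1,k-j},  j = 1..k-1.
Step k = 1:
  phi_11 = rho(1) = 0.0531.
Step k = 2:
  phi_22 = [rho(2) - phi_11 rho(1)] / [1 - phi_11 rho(1)] = [0.3983 - (0.0531)(0.0531)] / [1 - (0.0531)(0.0531)]
         = 0.39548039 / 0.99718039 = 0.396599.
  Update: phi_21 = phi_11 - phi_22 phi_11 = 0.0531 - (0.396599)(0.0531) = 0.032041.
Step k = 3:
  phi_33 = [rho(3) - phi_21 rho(2) - phi_22 rho(1)] / [1 - phi_21 rho(1) - phi_22 rho(2)]
    numerator   = -0.2141 - (0.032041)(0.3983) - (0.396599)(0.0531) = -0.24792116
    denominator = 1 - (0.032041)(0.0531) - (0.396599)(0.3983) = 0.8403334
  phi_33 = -0.24792116 / 0.8403334 = -0.295.
Therefore phi_{33} = -0.2950.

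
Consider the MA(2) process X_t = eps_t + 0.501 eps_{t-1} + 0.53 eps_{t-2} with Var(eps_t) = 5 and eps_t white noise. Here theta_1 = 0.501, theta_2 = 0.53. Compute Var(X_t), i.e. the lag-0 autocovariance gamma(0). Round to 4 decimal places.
\gamma(0) = 7.6595

For an MA(q) process X_t = eps_t + sum_i theta_i eps_{t-i} with
Var(eps_t) = sigma^2, the variance is
  gamma(0) = sigma^2 * (1 + sum_i theta_i^2).
  sum_i theta_i^2 = (0.501)^2 + (0.53)^2 = 0.251001 + 0.2809 = 0.531901.
  gamma(0) = 5 * (1 + 0.531901) = 5 * 1.531901 = 7.659505, which rounds to 7.6595.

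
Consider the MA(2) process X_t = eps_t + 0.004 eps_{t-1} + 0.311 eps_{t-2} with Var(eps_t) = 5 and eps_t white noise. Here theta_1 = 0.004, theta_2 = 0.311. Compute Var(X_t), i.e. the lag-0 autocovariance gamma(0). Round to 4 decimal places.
\gamma(0) = 5.4837

For an MA(q) process X_t = eps_t + sum_i theta_i eps_{t-i} with
Var(eps_t) = sigma^2, the variance is
  gamma(0) = sigma^2 * (1 + sum_i theta_i^2).
  sum_i theta_i^2 = (0.004)^2 + (0.311)^2 = 0.000016 + 0.096721 = 0.096737.
  gamma(0) = 5 * (1 + 0.096737) = 5 * 1.096737 = 5.483685, which rounds to 5.4837.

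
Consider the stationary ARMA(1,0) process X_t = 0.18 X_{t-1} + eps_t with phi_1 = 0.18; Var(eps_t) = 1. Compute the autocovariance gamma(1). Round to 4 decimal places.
\gamma(1) = 0.1860

Multiply the model equation by X_{t-k} and take expectations. With theta_0 = psi_0 = 1 and psi_j the MA(infinity) weights, this gives
  gamma(k) - sum_i phi_i gamma(k-i) = c_k,
  c_k = sigma^2 * sum_{j=k..q} theta_j psi_{j-k}   (c_k = 0 for k > q),
using gamma(-m) = gamma(m).
Pure AR (q = 0): c_0 = sigma^2 = 1, c_k = 0 for k >= 1.
Equations for k = 0 and k = 1 (AR order 1):
  gamma(0) = phi_1 gamma(1) + c_0
  gamma(1) = phi_1 gamma(0) + c_1
Substituting the second into the first: gamma(0) (1 - phi_1^2) = c_0 + phi_1 c_1, so
  gamma(0) = c_0 / (1 - phi_1^2) = 1 / (1 - (0.18)^2) = 1 / 0.9676 = 1.033485.
  gamma(1) = phi_1 gamma(0) = (0.18)(1.033485) = 0.186027.
Therefore gamma(1) = 0.1860 (to 4 decimal places).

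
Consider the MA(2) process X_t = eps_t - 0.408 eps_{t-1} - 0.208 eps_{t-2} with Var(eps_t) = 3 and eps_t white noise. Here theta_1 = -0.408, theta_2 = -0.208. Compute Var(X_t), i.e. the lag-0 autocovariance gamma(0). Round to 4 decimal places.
\gamma(0) = 3.6292

For an MA(q) process X_t = eps_t + sum_i theta_i eps_{t-i} with
Var(eps_t) = sigma^2, the variance is
  gamma(0) = sigma^2 * (1 + sum_i theta_i^2).
  sum_i theta_i^2 = (-0.408)^2 + (-0.208)^2 = 0.166464 + 0.043264 = 0.209728.
  gamma(0) = 3 * (1 + 0.209728) = 3 * 1.209728 = 3.629184, which rounds to 3.6292.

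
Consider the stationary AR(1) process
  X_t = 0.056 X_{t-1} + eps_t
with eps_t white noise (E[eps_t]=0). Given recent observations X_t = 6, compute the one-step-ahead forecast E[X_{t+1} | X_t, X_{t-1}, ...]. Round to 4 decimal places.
E[X_{t+1} \mid \mathcal F_t] = 0.3360

For an AR(p) model X_t = c + sum_i phi_i X_{t-i} + eps_t, the
one-step-ahead conditional mean is
  E[X_{t+1} | X_t, ...] = c + sum_i phi_i X_{t+1-i}.
Substitute known values:
  E[X_{t+1} | ...] = (0.056) * (6)
                   = 0.3360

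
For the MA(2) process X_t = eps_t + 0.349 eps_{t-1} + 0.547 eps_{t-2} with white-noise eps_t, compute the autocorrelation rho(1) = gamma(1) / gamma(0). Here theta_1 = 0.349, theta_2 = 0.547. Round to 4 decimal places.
\rho(1) = 0.3799

For an MA(q) process with theta_0 = 1, the autocovariance is
  gamma(k) = sigma^2 * sum_{i=0..q-k} theta_i * theta_{i+k},
and rho(k) = gamma(k) / gamma(0). Sigma^2 cancels.
  numerator   = (1)*(0.349) + (0.349)*(0.547) = 0.539903.
  denominator = (1)^2 + (0.349)^2 + (0.547)^2 = 1.42101.
  rho(1) = 0.539903 / 1.42101 = 0.3799.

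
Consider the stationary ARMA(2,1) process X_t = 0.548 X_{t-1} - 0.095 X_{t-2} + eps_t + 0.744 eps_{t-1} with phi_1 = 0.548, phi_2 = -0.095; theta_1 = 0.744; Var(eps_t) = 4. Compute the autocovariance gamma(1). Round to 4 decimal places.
\gamma(1) = 8.9116

Multiply the model equation by X_{t-k} and take expectations. With theta_0 = psi_0 = 1 and psi_j the MA(infinity) weights, this gives
  gamma(k) - sum_i phi_i gamma(k-i) = c_k,
  c_k = sigma^2 * sum_{j=k..q} theta_j psi_{j-k}   (c_k = 0 for k > q),
using gamma(-m) = gamma(m).
psi-weights needed (psi_j = theta_j + sum_i phi_i psi_{j-i}):
  psi_1 = theta_1 + phi_1 = 0.744 + (0.548) = 1.292
Right-hand sides:
  c_0 = sigma^2 (1 + theta_1 psi_1) = 4 * (1 + (0.744)(1.292)) = 4 * 1.961248 = 7.844992
  c_1 = sigma^2 theta_1 = 4 * (0.744) = 2.976
  c_2 = 0
Equations for k = 0, 1, 2 (AR order 2, c_2 = 0):
  (E0) gamma(0) = phi_1 gamma(1) + phi_2 gamma(2) + c_0
  (E1) gamma(1) = phi_1 gamma(0) + phi_2 gamma(1) + c_1
  (E2) gamma(2) = phi_1 gamma(1) + phi_2 gamma(0)
From (E1): gamma(1) = A gamma(0) + B with
  A = phi_1 / (1 - phi_2) = 0.548 / 1.095 = 0.500457,   B = c_1 / (1 - phi_2) = 2.976 / 1.095 = 2.717808.
Insert (E2) into (E0): gamma(0) (1 - phi_2^2) = phi_1 (1 + phi_2) gamma(1) + c_0.
  phi_1 (1 + phi_2) = (0.548)(0.905) = 0.49594,   1 - phi_2^2 = 0.990975.
Replace gamma(1) by A gamma(0) + B and collect gamma(0):
  gamma(0) [0.990975 - (0.49594)(0.500457)] = (0.49594)(2.717808) + 7.844992
  gamma(0) * 0.742779 = 9.192862
  gamma(0) = 9.192862 / 0.742779 = 12.376316.
  gamma(1) = A gamma(0) + B = (0.500457)(12.376316) + (2.717808) = 8.911617.
Therefore gamma(1) = 8.9116 (to 4 decimal places).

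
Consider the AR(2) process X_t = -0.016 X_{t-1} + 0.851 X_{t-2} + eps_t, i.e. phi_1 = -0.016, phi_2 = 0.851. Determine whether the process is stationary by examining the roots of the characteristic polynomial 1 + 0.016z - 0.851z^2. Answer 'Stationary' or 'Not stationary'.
\text{Stationary}

The AR(p) characteristic polynomial is P(z) = 1 + 0.016z - 0.851z^2.
Stationarity requires all roots to lie outside the unit circle, i.e. |z| > 1 for every root.
Set 1 + (0.016) z + (-0.851) z^2 = 0, i.e. a z^2 + b z + c = 0 with a = -0.851, b = 0.016, c = 1.
Discriminant D = b^2 - 4ac = (0.016)^2 - 4*(-0.851)*1 = 0.000256 - (-3.404) = 3.404256.
D >= 0, so the roots are real: z = (-b +/- sqrt(D)) / (2a) = (-0.016 +/- 1.845063) / (-1.702).
  z_1 = (-0.016 + 1.845063) / (-1.702) = -1.0747,   |z_1| = 1.0747.
  z_2 = (-0.016 - 1.845063) / (-1.702) = 1.0935,   |z_2| = 1.0935.
Moduli of all roots: 1.0747, 1.0935.
All moduli strictly greater than 1? Yes.
Verdict: Stationary.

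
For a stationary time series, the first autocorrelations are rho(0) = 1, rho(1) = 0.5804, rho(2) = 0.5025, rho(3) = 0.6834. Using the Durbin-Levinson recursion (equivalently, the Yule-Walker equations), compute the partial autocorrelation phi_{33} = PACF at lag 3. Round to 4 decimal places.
\phi_{33} = 0.5141

The PACF at lag k is phi_{kk}, the last component of the solution
to the Yule-Walker system G_k phi = r_k where
  (G_k)_{ij} = rho(|i - j|), (r_k)_i = rho(i), i,j = 1..k.
Equivalently, Durbin-Levinson gives phi_{kk} iteratively:
  phi_{11} = rho(1)
  phi_{kk} = [rho(k) - sum_{j=1..k-1} phi_{k-1,j} rho(k-j)]
            / [1 - sum_{j=1..k-1} phi_{k-1,j} rho(j)],
  phi_{k,j} = phi_{k-1,j} - phi_{kk} phi_{k-1,k-j},  j = 1..k-1.
Step k = 1:
  phi_11 = rho(1) = 0.5804.
Step k = 2:
  phi_22 = [rho(2) - phi_11 rho(1)] / [1 - phi_11 rho(1)] = [0.5025 - (0.5804)(0.5804)] / [1 - (0.5804)(0.5804)]
         = 0.16563584 / 0.66313584 = 0.249777.
  Update: phi_21 = phi_11 - phi_22 phi_11 = 0.5804 - (0.249777)(0.5804) = 0.43543.
Step k = 3:
  phi_33 = [rho(3) - phi_21 rho(2) - phi_22 rho(1)] / [1 - phi_21 rho(1) - phi_22 rho(2)]
    numerator   = 0.6834 - (0.43543)(0.5025) - (0.249777)(0.5804) = 0.31962625
    denominator = 1 - (0.43543)(0.5804) - (0.249777)(0.5025) = 0.62176388
  phi_33 = 0.31962625 / 0.62176388 = 0.5141.
Therefore phi_{33} = 0.5141.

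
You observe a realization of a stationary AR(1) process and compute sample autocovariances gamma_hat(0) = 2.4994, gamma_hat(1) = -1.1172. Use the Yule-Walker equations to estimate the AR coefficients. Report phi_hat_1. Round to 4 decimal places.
\hat\phi_{1} = -0.4470

The Yule-Walker equations for an AR(p) process read, in matrix form,
  Gamma_p phi = r_p,   with   (Gamma_p)_{ij} = gamma(|i - j|),
                       (r_p)_i = gamma(i),   i,j = 1..p.
Substitute the sample gammas (Toeplitz matrix and right-hand side of size 1):
  Gamma_p = [[2.4994]]
  r_p     = [-1.1172]
With p = 1 this is the single equation gamma(0) phi_1 = gamma(1):
  phi_hat_1 = gamma(1) / gamma(0) = -1.1172 / 2.4994 = -0.4470.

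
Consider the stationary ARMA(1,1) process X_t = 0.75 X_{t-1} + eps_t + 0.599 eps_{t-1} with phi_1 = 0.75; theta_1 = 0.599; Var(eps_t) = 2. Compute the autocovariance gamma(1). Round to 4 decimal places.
\gamma(1) = 8.9373

Multiply the model equation by X_{t-k} and take expectations. With theta_0 = psi_0 = 1 and psi_j the MA(infinity) weights, this gives
  gamma(k) - sum_i phi_i gamma(k-i) = c_k,
  c_k = sigma^2 * sum_{j=k..q} theta_j psi_{j-k}   (c_k = 0 for k > q),
using gamma(-m) = gamma(m).
psi-weights needed (psi_j = theta_j + sum_i phi_i psi_{j-i}):
  psi_1 = theta_1 + phi_1 = 0.599 + (0.75) = 1.349
Right-hand sides:
  c_0 = sigma^2 (1 + theta_1 psi_1) = 2 * (1 + (0.599)(1.349)) = 2 * 1.808051 = 3.616102
  c_1 = sigma^2 theta_1 = 2 * (0.599) = 1.198
  c_2 = 0
Equations for k = 0 and k = 1 (AR order 1):
  gamma(0) = phi_1 gamma(1) + c_0
  gamma(1) = phi_1 gamma(0) + c_1
Substituting the second into the first: gamma(0) (1 - phi_1^2) = c_0 + phi_1 c_1, so
  gamma(0) = (c_0 + phi_1 c_1) / (1 - phi_1^2) = (3.616102 + (0.75)(1.198)) / (1 - (0.75)^2) = 4.514602 / 0.4375 = 10.31909.
  gamma(1) = phi_1 gamma(0) + c_1 = (0.75)(10.31909) + (1.198) = 8.937318.
Therefore gamma(1) = 8.9373 (to 4 decimal places).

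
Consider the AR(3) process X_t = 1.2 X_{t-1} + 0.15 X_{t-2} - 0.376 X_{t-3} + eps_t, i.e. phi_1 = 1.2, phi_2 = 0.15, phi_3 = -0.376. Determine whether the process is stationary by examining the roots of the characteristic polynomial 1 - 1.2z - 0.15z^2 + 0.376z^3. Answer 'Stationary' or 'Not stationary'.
\text{Stationary}

The AR(p) characteristic polynomial is P(z) = 1 - 1.2z - 0.15z^2 + 0.376z^3.
Stationarity requires all roots to lie outside the unit circle, i.e. |z| > 1 for every root.
Degree 3: look for a simple real root z0 first, then factor out (1 - z/z0) and solve the remaining quadratic.
Testing z0 = 1.25: P(1.25) = 1 + (-1.2)(1.25) + (-0.15)(1.25)^2 + (0.376)(1.25)^3
  = 1 + (-1.5) + (-0.234375) + (0.734375) = 0.  So z_0 = 1.25 is a root, |z_0| = 1.25.
Divide out the factor (1 - 0.8 z) = (1 - z/z0) (since 1/z0 = 0.8):
  P(z) = (1 - 0.8 z)(1 + (-0.4) z + (-0.47) z^2)
  [check: z-coef -0.4 - (0.8) = -1.2; z^2-coef -0.47 - (0.8)(-0.4) = -0.15; z^3-coef -(0.8)(-0.47) = 0.376.]
Remaining roots from the quadratic factor 1 + (-0.4) z + (-0.47) z^2:
  Set 1 + (-0.4) z + (-0.47) z^2 = 0, i.e. a z^2 + b z + c = 0 with a = -0.47, b = -0.4, c = 1.
  Discriminant D = b^2 - 4ac = (-0.4)^2 - 4*(-0.47)*1 = 0.16 - (-1.88) = 2.04.
  D >= 0, so the roots are real: z = (-b +/- sqrt(D)) / (2a) = (0.4 +/- 1.428286) / (-0.94).
    z_1 = (0.4 + 1.428286) / (-0.94) = -1.945,   |z_1| = 1.945.
    z_2 = (0.4 - 1.428286) / (-0.94) = 1.0939,   |z_2| = 1.0939.
Moduli of all roots: 1.2500, 1.9450, 1.0939.
All moduli strictly greater than 1? Yes.
Verdict: Stationary.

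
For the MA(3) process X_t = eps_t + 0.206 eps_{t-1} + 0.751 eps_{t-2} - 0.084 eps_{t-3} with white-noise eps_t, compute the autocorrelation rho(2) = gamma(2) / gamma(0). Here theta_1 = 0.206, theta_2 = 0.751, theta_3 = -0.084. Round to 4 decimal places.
\rho(2) = 0.4547

For an MA(q) process with theta_0 = 1, the autocovariance is
  gamma(k) = sigma^2 * sum_{i=0..q-k} theta_i * theta_{i+k},
and rho(k) = gamma(k) / gamma(0). Sigma^2 cancels.
  numerator   = (1)*(0.751) + (0.206)*(-0.084) = 0.733696.
  denominator = (1)^2 + (0.206)^2 + (0.751)^2 + (-0.084)^2 = 1.613493.
  rho(2) = 0.733696 / 1.613493 = 0.4547.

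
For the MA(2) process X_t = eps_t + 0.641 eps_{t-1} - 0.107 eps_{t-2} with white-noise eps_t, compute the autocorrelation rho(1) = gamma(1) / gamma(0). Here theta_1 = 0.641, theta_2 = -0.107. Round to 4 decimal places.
\rho(1) = 0.4024

For an MA(q) process with theta_0 = 1, the autocovariance is
  gamma(k) = sigma^2 * sum_{i=0..q-k} theta_i * theta_{i+k},
and rho(k) = gamma(k) / gamma(0). Sigma^2 cancels.
  numerator   = (1)*(0.641) + (0.641)*(-0.107) = 0.572413.
  denominator = (1)^2 + (0.641)^2 + (-0.107)^2 = 1.42233.
  rho(1) = 0.572413 / 1.42233 = 0.4024.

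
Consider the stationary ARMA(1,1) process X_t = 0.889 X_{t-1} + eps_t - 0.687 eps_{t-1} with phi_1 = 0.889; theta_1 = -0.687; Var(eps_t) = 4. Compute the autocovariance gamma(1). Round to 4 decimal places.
\gamma(1) = 1.5000

Multiply the model equation by X_{t-k} and take expectations. With theta_0 = psi_0 = 1 and psi_j the MA(infinity) weights, this gives
  gamma(k) - sum_i phi_i gamma(k-i) = c_k,
  c_k = sigma^2 * sum_{j=k..q} theta_j psi_{j-k}   (c_k = 0 for k > q),
using gamma(-m) = gamma(m).
psi-weights needed (psi_j = theta_j + sum_i phi_i psi_{j-i}):
  psi_1 = theta_1 + phi_1 = -0.687 + (0.889) = 0.202
Right-hand sides:
  c_0 = sigma^2 (1 + theta_1 psi_1) = 4 * (1 + (-0.687)(0.202)) = 4 * 0.861226 = 3.444904
  c_1 = sigma^2 theta_1 = 4 * (-0.687) = -2.748
  c_2 = 0
Equations for k = 0 and k = 1 (AR order 1):
  gamma(0) = phi_1 gamma(1) + c_0
  gamma(1) = phi_1 gamma(0) + c_1
Substituting the second into the first: gamma(0) (1 - phi_1^2) = c_0 + phi_1 c_1, so
  gamma(0) = (c_0 + phi_1 c_1) / (1 - phi_1^2) = (3.444904 + (0.889)(-2.748)) / (1 - (0.889)^2) = 1.001932 / 0.209679 = 4.778409.
  gamma(1) = phi_1 gamma(0) + c_1 = (0.889)(4.778409) + (-2.748) = 1.500006.
Therefore gamma(1) = 1.5000 (to 4 decimal places).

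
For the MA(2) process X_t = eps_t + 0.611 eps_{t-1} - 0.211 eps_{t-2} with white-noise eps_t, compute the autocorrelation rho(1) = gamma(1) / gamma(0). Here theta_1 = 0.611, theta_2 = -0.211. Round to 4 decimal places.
\rho(1) = 0.3400

For an MA(q) process with theta_0 = 1, the autocovariance is
  gamma(k) = sigma^2 * sum_{i=0..q-k} theta_i * theta_{i+k},
and rho(k) = gamma(k) / gamma(0). Sigma^2 cancels.
  numerator   = (1)*(0.611) + (0.611)*(-0.211) = 0.482079.
  denominator = (1)^2 + (0.611)^2 + (-0.211)^2 = 1.417842.
  rho(1) = 0.482079 / 1.417842 = 0.3400.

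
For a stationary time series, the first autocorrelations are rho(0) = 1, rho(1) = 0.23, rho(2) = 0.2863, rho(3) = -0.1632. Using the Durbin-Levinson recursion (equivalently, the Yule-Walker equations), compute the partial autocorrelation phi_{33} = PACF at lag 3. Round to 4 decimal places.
\phi_{33} = -0.3030

The PACF at lag k is phi_{kk}, the last component of the solution
to the Yule-Walker system G_k phi = r_k where
  (G_k)_{ij} = rho(|i - j|), (r_k)_i = rho(i), i,j = 1..k.
Equivalently, Durbin-Levinson gives phi_{kk} iteratively:
  phi_{11} = rho(1)
  phi_{kk} = [rho(k) - sum_{j=1..k-1} phi_{k-1,j} rho(k-j)]
            / [1 - sum_{j=1..k-1} phi_{k-1,j} rho(j)],
  phi_{k,j} = phi_{k-1,j} - phi_{kk} phi_{k-1,k-j},  j = 1..k-1.
Step k = 1:
  phi_11 = rho(1) = 0.23.
Step k = 2:
  phi_22 = [rho(2) - phi_11 rho(1)] / [1 - phi_11 rho(1)] = [0.2863 - (0.23)(0.23)] / [1 - (0.23)(0.23)]
         = 0.2334 / 0.9471 = 0.246436.
  Update: phi_21 = phi_11 - phi_22 phi_11 = 0.23 - (0.246436)(0.23) = 0.17332.
Step k = 3:
  phi_33 = [rho(3) - phi_21 rho(2) - phi_22 rho(1)] / [1 - phi_21 rho(1) - phi_22 rho(2)]
    numerator   = -0.1632 - (0.17332)(0.2863) - (0.246436)(0.23) = -0.2695018
    denominator = 1 - (0.17332)(0.23) - (0.246436)(0.2863) = 0.88958172
  phi_33 = -0.2695018 / 0.88958172 = -0.303.
Therefore phi_{33} = -0.3030.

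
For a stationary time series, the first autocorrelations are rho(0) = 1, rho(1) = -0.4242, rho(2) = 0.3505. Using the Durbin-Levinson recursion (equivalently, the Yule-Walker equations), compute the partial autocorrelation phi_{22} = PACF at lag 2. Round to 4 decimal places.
\phi_{22} = 0.2080

The PACF at lag k is phi_{kk}, the last component of the solution
to the Yule-Walker system G_k phi = r_k where
  (G_k)_{ij} = rho(|i - j|), (r_k)_i = rho(i), i,j = 1..k.
Equivalently, Durbin-Levinson gives phi_{kk} iteratively:
  phi_{11} = rho(1)
  phi_{kk} = [rho(k) - sum_{j=1..k-1} phi_{k-1,j} rho(k-j)]
            / [1 - sum_{j=1..k-1} phi_{k-1,j} rho(j)],
  phi_{k,j} = phi_{k-1,j} - phi_{kk} phi_{k-1,k-j},  j = 1..k-1.
Step k = 1:
  phi_11 = rho(1) = -0.4242.
Step k = 2:
  phi_22 = [rho(2) - phi_11 rho(1)] / [1 - phi_11 rho(1)] = [0.3505 - (-0.4242)(-0.4242)] / [1 - (-0.4242)(-0.4242)]
         = 0.17055436 / 0.82005436 = 0.208.
Therefore phi_{22} = 0.2080.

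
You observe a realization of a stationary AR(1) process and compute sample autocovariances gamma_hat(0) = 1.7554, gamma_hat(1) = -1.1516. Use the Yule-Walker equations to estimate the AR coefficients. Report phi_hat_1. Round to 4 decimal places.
\hat\phi_{1} = -0.6560

The Yule-Walker equations for an AR(p) process read, in matrix form,
  Gamma_p phi = r_p,   with   (Gamma_p)_{ij} = gamma(|i - j|),
                       (r_p)_i = gamma(i),   i,j = 1..p.
Substitute the sample gammas (Toeplitz matrix and right-hand side of size 1):
  Gamma_p = [[1.7554]]
  r_p     = [-1.1516]
With p = 1 this is the single equation gamma(0) phi_1 = gamma(1):
  phi_hat_1 = gamma(1) / gamma(0) = -1.1516 / 1.7554 = -0.6560.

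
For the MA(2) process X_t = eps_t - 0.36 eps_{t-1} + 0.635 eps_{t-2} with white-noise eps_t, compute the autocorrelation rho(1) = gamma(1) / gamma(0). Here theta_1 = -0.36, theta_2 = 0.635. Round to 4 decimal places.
\rho(1) = -0.3840

For an MA(q) process with theta_0 = 1, the autocovariance is
  gamma(k) = sigma^2 * sum_{i=0..q-k} theta_i * theta_{i+k},
and rho(k) = gamma(k) / gamma(0). Sigma^2 cancels.
  numerator   = (1)*(-0.36) + (-0.36)*(0.635) = -0.5886.
  denominator = (1)^2 + (-0.36)^2 + (0.635)^2 = 1.532825.
  rho(1) = -0.5886 / 1.532825 = -0.3840.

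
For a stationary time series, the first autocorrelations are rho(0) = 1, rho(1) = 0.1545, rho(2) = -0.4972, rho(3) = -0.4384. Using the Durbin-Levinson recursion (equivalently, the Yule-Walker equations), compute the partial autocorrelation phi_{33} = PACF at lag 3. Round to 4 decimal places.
\phi_{33} = -0.3411

The PACF at lag k is phi_{kk}, the last component of the solution
to the Yule-Walker system G_k phi = r_k where
  (G_k)_{ij} = rho(|i - j|), (r_k)_i = rho(i), i,j = 1..k.
Equivalently, Durbin-Levinson gives phi_{kk} iteratively:
  phi_{11} = rho(1)
  phi_{kk} = [rho(k) - sum_{j=1..k-1} phi_{k-1,j} rho(k-j)]
            / [1 - sum_{j=1..k-1} phi_{k-1,j} rho(j)],
  phi_{k,j} = phi_{k-1,j} - phi_{kk} phi_{k-1,k-j},  j = 1..k-1.
Step k = 1:
  phi_11 = rho(1) = 0.1545.
Step k = 2:
  phi_22 = [rho(2) - phi_11 rho(1)] / [1 - phi_11 rho(1)] = [-0.4972 - (0.1545)(0.1545)] / [1 - (0.1545)(0.1545)]
         = -0.52107025 / 0.97612975 = -0.533812.
  Update: phi_21 = phi_11 - phi_22 phi_11 = 0.1545 - (-0.533812)(0.1545) = 0.236974.
Step k = 3:
  phi_33 = [rho(3) - phi_21 rho(2) - phi_22 rho(1)] / [1 - phi_21 rho(1) - phi_22 rho(2)]
    numerator   = -0.4384 - (0.236974)(-0.4972) - (-0.533812)(0.1545) = -0.23810248
    denominator = 1 - (0.236974)(0.1545) - (-0.533812)(-0.4972) = 0.69797594
  phi_33 = -0.23810248 / 0.69797594 = -0.3411.
Therefore phi_{33} = -0.3411.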